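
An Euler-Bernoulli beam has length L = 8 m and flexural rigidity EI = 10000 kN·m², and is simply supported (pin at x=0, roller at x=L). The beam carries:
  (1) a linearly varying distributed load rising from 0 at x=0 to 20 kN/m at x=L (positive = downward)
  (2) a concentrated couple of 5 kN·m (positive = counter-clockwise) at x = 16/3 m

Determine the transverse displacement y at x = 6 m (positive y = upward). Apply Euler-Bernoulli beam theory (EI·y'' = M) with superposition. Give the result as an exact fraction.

Load 1 — triangular load w₀=20 kN/m (0→w₀ over full span):
  y_1 = -w₀x(7L⁴-10L²x²+3x⁴)/(360LEI) = -20·6·(7·8⁴-10·8²·6²+3·6⁴)/(360·8·10000) = -119/3000 m
Load 2 — applied couple M₀=5 kN·m at a=16/3 m (b=L-a=8/3):
  y_2 = (M₀x³/(6L)-M₀(x-a)²/2+C₁x)/EI  [x>a] with C₁=M₀(3b²-L²)/(6L)=-40/9 = (5·6³/(6·8)-5·(6-(16/3))²/2+(-40/9)·6)/10000 = -19/36000 m
Superposition: y = Σ y_i = -1447/36000 m ≈ -0.040194 m

y(6) = -1447/36000 m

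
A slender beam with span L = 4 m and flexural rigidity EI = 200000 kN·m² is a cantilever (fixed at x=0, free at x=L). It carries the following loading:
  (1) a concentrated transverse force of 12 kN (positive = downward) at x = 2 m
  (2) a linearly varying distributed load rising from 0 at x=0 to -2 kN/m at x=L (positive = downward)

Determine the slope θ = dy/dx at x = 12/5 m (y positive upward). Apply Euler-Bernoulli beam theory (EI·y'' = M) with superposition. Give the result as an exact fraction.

Load 1 — point force P=12 kN at a=2 m (b=L-a=2):
  θ_1 = -Pa²/(2EI)  [x>a] = -12·2²/(2·200000) = -3/25000 rad
Load 2 — triangular load w₀=-2 kN/m (0→w₀ over full span):
  θ_2 = (w₀Lx²/4-w₀L²x/3-w₀x⁴/(24L))/EI = ((-2)·4·(12/5)²/4-(-2)·4²·(12/5)/3-(-2)·(12/5)⁴/(24·4))/200000 = 577/7812500 rad
Superposition: θ = Σ θ_i = -721/15625000 rad ≈ -0.000046 rad

θ(12/5) = -721/15625000 rad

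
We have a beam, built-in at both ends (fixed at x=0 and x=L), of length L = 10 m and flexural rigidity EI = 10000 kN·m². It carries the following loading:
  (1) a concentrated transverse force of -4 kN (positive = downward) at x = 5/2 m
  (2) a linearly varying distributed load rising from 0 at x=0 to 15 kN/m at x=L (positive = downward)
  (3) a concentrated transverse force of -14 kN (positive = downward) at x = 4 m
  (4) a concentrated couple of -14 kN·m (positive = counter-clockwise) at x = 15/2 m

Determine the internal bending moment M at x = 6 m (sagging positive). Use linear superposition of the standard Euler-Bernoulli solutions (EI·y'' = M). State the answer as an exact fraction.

M(6) = 4757/250 kN·m

Load 1 — point force P=-4 kN at a=5/2 m (b=L-a=15/2):
  M_1 = Pa²(a+3b)(L-x)/L³ - Pa²b/L²  [x>a] = (-4)·(5/2)²·((5/2)+3·(15/2))·(10-6)/10³ - (-4)·(5/2)²·(15/2)/10² = -5/8 kN·m
Load 2 — triangular load w₀=15 kN/m (0→w₀ over full span):
  M_2 = 3w₀Lx/20 - w₀L²/30 - w₀x³/(6L) = 3·15·10·6/20 - 15·10²/30 - 15·6³/(6·10) = 31 kN·m
Load 3 — point force P=-14 kN at a=4 m (b=L-a=6):
  M_3 = Pa²(a+3b)(L-x)/L³ - Pa²b/L²  [x>a] = (-14)·4²·(4+3·6)·(10-6)/10³ - (-14)·4²·6/10² = -784/125 kN·m
Load 4 — applied couple M₀=-14 kN·m at a=15/2 m (b=L-a=5/2):
  M_4 = R_Ax - M_A  [x≤a] with R_A=-63/40, M_A=-35/8 = (-63/40)·6 - (-35/8) = -203/40 kN·m
Superposition: M = Σ M_i = 4757/250 kN·m ≈ 19.028000 kN·m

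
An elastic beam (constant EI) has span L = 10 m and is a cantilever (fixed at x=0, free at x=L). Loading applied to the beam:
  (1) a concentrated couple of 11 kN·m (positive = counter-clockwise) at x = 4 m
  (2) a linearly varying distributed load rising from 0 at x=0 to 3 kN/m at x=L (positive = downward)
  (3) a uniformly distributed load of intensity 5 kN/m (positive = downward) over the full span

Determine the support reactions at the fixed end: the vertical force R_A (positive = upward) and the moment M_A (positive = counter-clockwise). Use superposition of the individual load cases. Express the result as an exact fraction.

R_A = 65 kN, M_A = 339 kN·m

Load 1 — applied couple M₀=11 kN·m at a=4 m (b=L-a=6):
  R_A = 0 kN
  M_A = -M₀ = -11 kN·m
Load 2 — triangular load w₀=3 kN/m (0→w₀ over full span):
  R_A = w₀L/2 = 3·10/2 = 15 kN
  M_A = w₀L²/3 = 3·10²/3 = 100 kN·m
Load 3 — uniform load w=5 kN/m over full span:
  R_A = wL = 5·10 = 50 kN
  M_A = wL²/2 = 5·10²/2 = 250 kN·m
Superposition: R_A = 65 kN, M_A = 339 kN·m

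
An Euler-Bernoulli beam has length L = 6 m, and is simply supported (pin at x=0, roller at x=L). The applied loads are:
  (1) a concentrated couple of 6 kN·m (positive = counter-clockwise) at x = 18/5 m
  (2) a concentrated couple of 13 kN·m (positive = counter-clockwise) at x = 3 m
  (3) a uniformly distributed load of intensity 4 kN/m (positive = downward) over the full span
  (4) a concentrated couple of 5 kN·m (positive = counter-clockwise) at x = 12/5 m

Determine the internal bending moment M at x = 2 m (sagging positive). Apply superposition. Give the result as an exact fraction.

M(2) = 24 kN·m

Load 1 — applied couple M₀=6 kN·m at a=18/5 m (b=L-a=12/5):
  M_1 = M₀x/L  [x≤a] = 6·2/6 = 2 kN·m
Load 2 — applied couple M₀=13 kN·m at a=3 m (b=L-a=3):
  M_2 = M₀x/L  [x≤a] = 13·2/6 = 13/3 kN·m
Load 3 — uniform load w=4 kN/m over full span:
  M_3 = wx(L-x)/2 = 4·2·(6-2)/2 = 16 kN·m
Load 4 — applied couple M₀=5 kN·m at a=12/5 m (b=L-a=18/5):
  M_4 = M₀x/L  [x≤a] = 5·2/6 = 5/3 kN·m
Superposition: M = Σ M_i = 24 kN·m ≈ 24.000000 kN·m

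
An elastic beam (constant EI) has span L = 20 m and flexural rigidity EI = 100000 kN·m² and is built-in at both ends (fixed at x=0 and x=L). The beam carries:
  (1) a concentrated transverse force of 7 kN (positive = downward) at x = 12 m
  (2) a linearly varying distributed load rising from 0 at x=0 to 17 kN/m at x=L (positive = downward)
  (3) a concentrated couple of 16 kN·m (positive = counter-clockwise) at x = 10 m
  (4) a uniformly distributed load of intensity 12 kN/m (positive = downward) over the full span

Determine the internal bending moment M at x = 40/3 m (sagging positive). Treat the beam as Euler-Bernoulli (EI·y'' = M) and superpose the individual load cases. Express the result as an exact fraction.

Load 1 — point force P=7 kN at a=12 m (b=L-a=8):
  M_1 = Pa²(a+3b)(L-x)/L³ - Pa²b/L²  [x>a] = 7·12²·(12+3·8)·(20-(40/3))/20³ - 7·12²·8/20² = 252/25 kN·m
Load 2 — triangular load w₀=17 kN/m (0→w₀ over full span):
  M_2 = 3w₀Lx/20 - w₀L²/30 - w₀x³/(6L) = 3·17·20·(40/3)/20 - 17·20²/30 - 17·(40/3)³/(6·20) = 9520/81 kN·m
Load 3 — applied couple M₀=16 kN·m at a=10 m (b=L-a=10):
  M_3 = R_Ax - M_A - M₀  [x>a] with R_A=6/5, M_A=4 = (6/5)·(40/3) - 4 - 16 = -4 kN·m
Load 4 — uniform load w=12 kN/m over full span:
  M_4 = wLx/2 - wL²/12 - wx²/2 = 12·20·(40/3)/2 - 12·20²/12 - 12·(40/3)²/2 = 400/3 kN·m
Superposition: M = Σ M_i = 520312/2025 kN·m ≈ 256.944198 kN·m

M(40/3) = 520312/2025 kN·m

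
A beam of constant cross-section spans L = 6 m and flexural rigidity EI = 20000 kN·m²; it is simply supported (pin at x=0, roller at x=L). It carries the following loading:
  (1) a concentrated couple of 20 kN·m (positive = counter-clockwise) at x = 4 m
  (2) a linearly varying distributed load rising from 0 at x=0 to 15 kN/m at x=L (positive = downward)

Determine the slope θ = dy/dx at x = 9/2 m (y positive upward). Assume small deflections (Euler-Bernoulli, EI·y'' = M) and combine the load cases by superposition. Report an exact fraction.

θ(9/2) = 43451/15360000 rad

Load 1 — applied couple M₀=20 kN·m at a=4 m (b=L-a=2):
  θ_1 = (M₀x²/(2L)-M₀(x-a)+C₁)/EI  [x>a] with C₁=M₀(3b²-L²)/(6L)=-40/3 = (20·(9/2)²/(2·6)-20·((9/2)-4)+(-40/3))/20000 = 1/1920 rad
Load 2 — triangular load w₀=15 kN/m (0→w₀ over full span):
  θ_2 = -w₀(7L⁴-30L²x²+15x⁴)/(360LEI) = -15·(7·6⁴-30·6²·(9/2)²+15·(9/2)⁴)/(360·6·20000) = 11817/5120000 rad
Superposition: θ = Σ θ_i = 43451/15360000 rad ≈ 0.002829 rad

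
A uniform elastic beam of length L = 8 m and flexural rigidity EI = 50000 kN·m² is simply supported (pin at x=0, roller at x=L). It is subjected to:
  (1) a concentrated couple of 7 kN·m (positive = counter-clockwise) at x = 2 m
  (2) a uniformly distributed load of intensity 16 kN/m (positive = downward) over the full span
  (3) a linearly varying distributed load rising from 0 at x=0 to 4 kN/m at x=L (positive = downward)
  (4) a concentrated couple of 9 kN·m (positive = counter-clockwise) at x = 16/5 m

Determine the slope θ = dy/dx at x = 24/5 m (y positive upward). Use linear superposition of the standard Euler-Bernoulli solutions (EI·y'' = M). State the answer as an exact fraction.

θ(24/5) = 2430223/1125000000 rad

Load 1 — applied couple M₀=7 kN·m at a=2 m (b=L-a=6):
  θ_1 = (M₀x²/(2L)-M₀(x-a)+C₁)/EI  [x>a] with C₁=M₀(3b²-L²)/(6L)=77/12 = (7·(24/5)²/(2·8)-7·((24/5)-2)+(77/12))/50000 = -931/15000000 rad
Load 2 — uniform load w=16 kN/m over full span:
  θ_2 = -w(L³-6Lx²+4x³)/(24EI) = -16·(8³-6·8·(24/5)²+4·(24/5)³)/(24·50000) = 2368/1171875 rad
Load 3 — triangular load w₀=4 kN/m (0→w₀ over full span):
  θ_3 = -w₀(7L⁴-30L²x²+15x⁴)/(360LEI) = -4·(7·8⁴-30·8²·(24/5)²+15·(24/5)⁴)/(360·8·50000) = 3712/17578125 rad
Load 4 — applied couple M₀=9 kN·m at a=16/5 m (b=L-a=24/5):
  θ_4 = (M₀x²/(2L)-M₀(x-a)+C₁)/EI  [x>a] with C₁=M₀(3b²-L²)/(6L)=24/25 = (9·(24/5)²/(2·8)-9·((24/5)-(16/5))+(24/25))/50000 = -3/312500 rad
Superposition: θ = Σ θ_i = 2430223/1125000000 rad ≈ 0.002160 rad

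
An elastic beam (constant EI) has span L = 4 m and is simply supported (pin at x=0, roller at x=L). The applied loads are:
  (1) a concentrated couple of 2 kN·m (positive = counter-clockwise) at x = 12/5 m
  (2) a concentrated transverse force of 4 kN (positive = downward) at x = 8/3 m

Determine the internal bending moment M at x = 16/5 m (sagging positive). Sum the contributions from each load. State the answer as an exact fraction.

M(16/5) = 26/15 kN·m

Load 1 — applied couple M₀=2 kN·m at a=12/5 m (b=L-a=8/5):
  M_1 = M₀x/L - M₀  [x>a] = 2·(16/5)/4 - 2 = -2/5 kN·m
Load 2 — point force P=4 kN at a=8/3 m (b=L-a=4/3):
  M_2 = Pa(L-x)/L  [x>a] = 4·(8/3)·(4-(16/5))/4 = 32/15 kN·m
Superposition: M = Σ M_i = 26/15 kN·m ≈ 1.733333 kN·m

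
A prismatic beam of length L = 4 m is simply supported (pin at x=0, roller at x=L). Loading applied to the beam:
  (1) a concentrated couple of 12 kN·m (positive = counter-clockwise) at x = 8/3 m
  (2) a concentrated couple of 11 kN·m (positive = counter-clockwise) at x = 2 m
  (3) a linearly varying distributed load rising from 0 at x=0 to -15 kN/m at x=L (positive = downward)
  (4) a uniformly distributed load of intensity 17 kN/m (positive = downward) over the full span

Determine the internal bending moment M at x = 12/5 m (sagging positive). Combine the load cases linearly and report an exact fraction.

M(12/5) = 502/25 kN·m

Load 1 — applied couple M₀=12 kN·m at a=8/3 m (b=L-a=4/3):
  M_1 = M₀x/L  [x≤a] = 12·(12/5)/4 = 36/5 kN·m
Load 2 — applied couple M₀=11 kN·m at a=2 m (b=L-a=2):
  M_2 = M₀x/L - M₀  [x>a] = 11·(12/5)/4 - 11 = -22/5 kN·m
Load 3 — triangular load w₀=-15 kN/m (0→w₀ over full span):
  M_3 = w₀Lx/6 - w₀x³/(6L) = (-15)·4·(12/5)/6 - (-15)·(12/5)³/(6·4) = -384/25 kN·m
Load 4 — uniform load w=17 kN/m over full span:
  M_4 = wx(L-x)/2 = 17·(12/5)·(4-(12/5))/2 = 816/25 kN·m
Superposition: M = Σ M_i = 502/25 kN·m ≈ 20.080000 kN·m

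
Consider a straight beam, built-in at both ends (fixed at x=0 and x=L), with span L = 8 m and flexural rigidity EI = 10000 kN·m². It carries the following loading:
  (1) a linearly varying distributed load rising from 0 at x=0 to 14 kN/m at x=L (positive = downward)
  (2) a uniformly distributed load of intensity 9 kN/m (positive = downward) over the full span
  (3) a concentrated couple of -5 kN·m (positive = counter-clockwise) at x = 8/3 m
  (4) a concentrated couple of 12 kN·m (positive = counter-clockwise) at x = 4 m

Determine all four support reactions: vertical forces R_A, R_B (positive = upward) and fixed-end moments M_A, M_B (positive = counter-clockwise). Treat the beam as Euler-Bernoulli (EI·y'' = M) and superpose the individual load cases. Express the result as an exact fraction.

Load 1 — triangular load w₀=14 kN/m (0→w₀ over full span):
  R_A = 3w₀L/20 = 3·14·8/20 = 84/5 kN
  M_A = w₀L²/30 = 14·8²/30 = 448/15 kN·m
  R_B = 7w₀L/20 = 7·14·8/20 = 196/5 kN
  M_B = -w₀L²/20 = -14·8²/20 = -224/5 kN·m
Load 2 — uniform load w=9 kN/m over full span:
  R_A = wL/2 = 9·8/2 = 36 kN
  M_A = wL²/12 = 9·8²/12 = 48 kN·m
  R_B = wL/2 = 9·8/2 = 36 kN
  M_B = -wL²/12 = -9·8²/12 = -48 kN·m
Load 3 — applied couple M₀=-5 kN·m at a=8/3 m (b=L-a=16/3):
  R_A = 6M₀ab/L³ = 6·(-5)·(8/3)·(16/3)/8³ = -5/6 kN
  M_A = M₀b(2a-b)/L² = (-5)·(16/3)·(2·(8/3)-(16/3))/8² = 0 kN·m
  R_B = -6M₀ab/L³ = -6·(-5)·(8/3)·(16/3)/8³ = 5/6 kN
  M_B = M₀a(2b-a)/L² = (-5)·(8/3)·(2·(16/3)-(8/3))/8² = -5/3 kN·m
Load 4 — applied couple M₀=12 kN·m at a=4 m (b=L-a=4):
  R_A = 6M₀ab/L³ = 6·12·4·4/8³ = 9/4 kN
  M_A = M₀b(2a-b)/L² = 12·4·(2·4-4)/8² = 3 kN·m
  R_B = -6M₀ab/L³ = -6·12·4·4/8³ = -9/4 kN
  M_B = M₀a(2b-a)/L² = 12·4·(2·4-4)/8² = 3 kN·m
Superposition: R_A = 3253/60 kN, M_A = 1213/15 kN·m, R_B = 4427/60 kN, M_B = -1372/15 kN·m

R_A = 3253/60 kN, M_A = 1213/15 kN·m, R_B = 4427/60 kN, M_B = -1372/15 kN·m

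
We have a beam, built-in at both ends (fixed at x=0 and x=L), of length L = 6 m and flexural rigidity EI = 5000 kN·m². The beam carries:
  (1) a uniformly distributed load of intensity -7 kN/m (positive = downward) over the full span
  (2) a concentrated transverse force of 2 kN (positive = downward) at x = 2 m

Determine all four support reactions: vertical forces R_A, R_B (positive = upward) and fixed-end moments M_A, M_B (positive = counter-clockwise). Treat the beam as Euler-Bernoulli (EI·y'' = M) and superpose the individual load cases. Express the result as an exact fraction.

Load 1 — uniform load w=-7 kN/m over full span:
  R_A = wL/2 = (-7)·6/2 = -21 kN
  M_A = wL²/12 = (-7)·6²/12 = -21 kN·m
  R_B = wL/2 = (-7)·6/2 = -21 kN
  M_B = -wL²/12 = -(-7)·6²/12 = 21 kN·m
Load 2 — point force P=2 kN at a=2 m (b=L-a=4):
  R_A = Pb²(3a+b)/L³ = 2·4²·(3·2+4)/6³ = 40/27 kN
  M_A = Pab²/L² = 2·2·4²/6² = 16/9 kN·m
  R_B = Pa²(a+3b)/L³ = 2·2²·(2+3·4)/6³ = 14/27 kN
  M_B = -Pa²b/L² = -2·2²·4/6² = -8/9 kN·m
Superposition: R_A = -527/27 kN, M_A = -173/9 kN·m, R_B = -553/27 kN, M_B = 181/9 kN·m

R_A = -527/27 kN, M_A = -173/9 kN·m, R_B = -553/27 kN, M_B = 181/9 kN·m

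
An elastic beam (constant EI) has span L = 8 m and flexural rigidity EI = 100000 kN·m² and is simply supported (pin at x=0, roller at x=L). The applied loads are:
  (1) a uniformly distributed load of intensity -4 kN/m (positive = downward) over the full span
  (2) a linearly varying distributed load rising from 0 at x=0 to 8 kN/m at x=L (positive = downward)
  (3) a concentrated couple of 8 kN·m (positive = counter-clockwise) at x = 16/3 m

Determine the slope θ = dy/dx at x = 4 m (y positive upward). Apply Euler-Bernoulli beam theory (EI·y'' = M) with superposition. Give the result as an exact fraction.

θ(4) = -23/562500 rad

Load 1 — uniform load w=-4 kN/m over full span:
  θ_1 = -w(L³-6Lx²+4x³)/(24EI) = -(-4)·(8³-6·8·4²+4·4³)/(24·100000) = 0 rad
Load 2 — triangular load w₀=8 kN/m (0→w₀ over full span):
  θ_2 = -w₀(7L⁴-30L²x²+15x⁴)/(360LEI) = -8·(7·8⁴-30·8²·4²+15·4⁴)/(360·8·100000) = -7/140625 rad
Load 3 — applied couple M₀=8 kN·m at a=16/3 m (b=L-a=8/3):
  θ_3 = (M₀x²/(2L)+C₁)/EI  [x≤a] with C₁=M₀(3b²-L²)/(6L)=-64/9 = (8·4²/(2·8)+(-64/9))/100000 = 1/112500 rad
Superposition: θ = Σ θ_i = -23/562500 rad ≈ -0.000041 rad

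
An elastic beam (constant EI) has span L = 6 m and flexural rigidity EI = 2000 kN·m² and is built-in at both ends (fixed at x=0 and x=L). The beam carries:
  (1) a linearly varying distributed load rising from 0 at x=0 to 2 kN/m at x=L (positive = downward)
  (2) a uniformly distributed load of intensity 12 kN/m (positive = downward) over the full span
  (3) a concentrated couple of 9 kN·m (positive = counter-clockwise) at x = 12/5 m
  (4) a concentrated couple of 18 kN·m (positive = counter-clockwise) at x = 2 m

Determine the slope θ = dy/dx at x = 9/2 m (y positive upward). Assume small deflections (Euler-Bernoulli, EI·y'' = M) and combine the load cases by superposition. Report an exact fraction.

Load 1 — triangular load w₀=2 kN/m (0→w₀ over full span):
  θ_1 = -w₀(2x(L-x)(L-2x)(x+2L)+x²(L-x)²)/(120LEI) = -2·(2·(9/2)·(6-(9/2))·(6-2·(9/2))·((9/2)+2·6)+(9/2)²·(6-(9/2))²)/(120·6·2000) = 1107/1280000 rad
Load 2 — uniform load w=12 kN/m over full span:
  θ_2 = -wx(L-x)(L-2x)/(12EI) = -12·(9/2)·(6-(9/2))·(6-2·(9/2))/(12·2000) = 81/8000 rad
Load 3 — applied couple M₀=9 kN·m at a=12/5 m (b=L-a=18/5):
  θ_3 = (R_Ax²/2 - M_Ax - M₀(x-a))/EI  [x>a] with R_A=54/25, M_A=27/25 = ((54/25)·(9/2)²/2 - (27/25)·(9/2) - 9·((9/2)-(12/5)))/2000 = -189/200000 rad
Load 4 — applied couple M₀=18 kN·m at a=2 m (b=L-a=4):
  θ_4 = (R_Ax²/2 - M_Ax - M₀(x-a))/EI  [x>a] with R_A=4, M_A=0 = (4·(9/2)²/2 - 0·(9/2) - 18·((9/2)-2))/2000 = -9/4000 rad
Superposition: θ = Σ θ_i = 49887/6400000 rad ≈ 0.007795 rad

θ(9/2) = 49887/6400000 rad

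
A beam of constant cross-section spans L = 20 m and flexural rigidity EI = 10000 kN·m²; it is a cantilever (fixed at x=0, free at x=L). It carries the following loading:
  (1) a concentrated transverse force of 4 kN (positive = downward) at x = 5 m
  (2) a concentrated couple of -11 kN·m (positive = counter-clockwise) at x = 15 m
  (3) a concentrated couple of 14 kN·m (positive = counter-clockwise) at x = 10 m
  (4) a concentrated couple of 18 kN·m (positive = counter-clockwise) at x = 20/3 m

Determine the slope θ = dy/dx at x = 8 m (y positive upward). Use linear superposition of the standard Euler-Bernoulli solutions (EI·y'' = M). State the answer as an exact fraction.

Load 1 — point force P=4 kN at a=5 m (b=L-a=15):
  θ_1 = -Pa²/(2EI)  [x>a] = -4·5²/(2·10000) = -1/200 rad
Load 2 — applied couple M₀=-11 kN·m at a=15 m (b=L-a=5):
  θ_2 = M₀x/EI  [x≤a] = (-11)·8/10000 = -11/1250 rad
Load 3 — applied couple M₀=14 kN·m at a=10 m (b=L-a=10):
  θ_3 = M₀x/EI  [x≤a] = 14·8/10000 = 7/625 rad
Load 4 — applied couple M₀=18 kN·m at a=20/3 m (b=L-a=40/3):
  θ_4 = M₀a/EI  [x>a] = 18·(20/3)/10000 = 3/250 rad
Superposition: θ = Σ θ_i = 47/5000 rad ≈ 0.009400 rad

θ(8) = 47/5000 rad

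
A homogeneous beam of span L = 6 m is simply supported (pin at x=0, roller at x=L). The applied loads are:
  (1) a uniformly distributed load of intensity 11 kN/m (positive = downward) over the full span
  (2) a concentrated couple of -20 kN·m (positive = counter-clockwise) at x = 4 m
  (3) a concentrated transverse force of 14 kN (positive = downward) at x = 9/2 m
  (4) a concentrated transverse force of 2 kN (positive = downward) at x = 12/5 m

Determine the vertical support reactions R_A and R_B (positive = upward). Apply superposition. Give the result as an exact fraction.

Load 1 — uniform load w=11 kN/m over full span:
  R_A = wL/2 = 11·6/2 = 33 kN
  R_B = wL/2 = 11·6/2 = 33 kN
Load 2 — applied couple M₀=-20 kN·m at a=4 m (b=L-a=2):
  R_A = M₀/L = (-20)/6 = -10/3 kN
  R_B = -M₀/L = -(-20)/6 = 10/3 kN
Load 3 — point force P=14 kN at a=9/2 m (b=L-a=3/2):
  R_A = Pb/L = 14·(3/2)/6 = 7/2 kN
  R_B = Pa/L = 14·(9/2)/6 = 21/2 kN
Load 4 — point force P=2 kN at a=12/5 m (b=L-a=18/5):
  R_A = Pb/L = 2·(18/5)/6 = 6/5 kN
  R_B = Pa/L = 2·(12/5)/6 = 4/5 kN
Superposition: R_A = 1031/30 kN, R_B = 1429/30 kN

R_A = 1031/30 kN, R_B = 1429/30 kN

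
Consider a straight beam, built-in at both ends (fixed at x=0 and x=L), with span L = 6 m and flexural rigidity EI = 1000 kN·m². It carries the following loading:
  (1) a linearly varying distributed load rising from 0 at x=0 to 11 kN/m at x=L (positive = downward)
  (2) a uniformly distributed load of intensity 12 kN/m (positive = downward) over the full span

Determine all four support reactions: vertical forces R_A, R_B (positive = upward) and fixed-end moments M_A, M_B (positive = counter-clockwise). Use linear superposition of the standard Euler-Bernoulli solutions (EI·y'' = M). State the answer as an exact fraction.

R_A = 459/10 kN, M_A = 246/5 kN·m, R_B = 591/10 kN, M_B = -279/5 kN·m

Load 1 — triangular load w₀=11 kN/m (0→w₀ over full span):
  R_A = 3w₀L/20 = 3·11·6/20 = 99/10 kN
  M_A = w₀L²/30 = 11·6²/30 = 66/5 kN·m
  R_B = 7w₀L/20 = 7·11·6/20 = 231/10 kN
  M_B = -w₀L²/20 = -11·6²/20 = -99/5 kN·m
Load 2 — uniform load w=12 kN/m over full span:
  R_A = wL/2 = 12·6/2 = 36 kN
  M_A = wL²/12 = 12·6²/12 = 36 kN·m
  R_B = wL/2 = 12·6/2 = 36 kN
  M_B = -wL²/12 = -12·6²/12 = -36 kN·m
Superposition: R_A = 459/10 kN, M_A = 246/5 kN·m, R_B = 591/10 kN, M_B = -279/5 kN·m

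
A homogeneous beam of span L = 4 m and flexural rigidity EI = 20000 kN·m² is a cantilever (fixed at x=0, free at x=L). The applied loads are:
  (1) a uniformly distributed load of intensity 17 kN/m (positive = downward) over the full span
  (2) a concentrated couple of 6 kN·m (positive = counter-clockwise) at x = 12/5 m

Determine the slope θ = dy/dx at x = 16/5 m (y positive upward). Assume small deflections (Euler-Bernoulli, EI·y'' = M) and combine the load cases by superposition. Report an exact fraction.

θ(16/5) = -7757/937500 rad

Load 1 — uniform load w=17 kN/m over full span:
  θ_1 = -wx(x²-3Lx+3L²)/(6EI) = -17·(16/5)·((16/5)²-3·4·(16/5)+3·4²)/(6·20000) = -2108/234375 rad
Load 2 — applied couple M₀=6 kN·m at a=12/5 m (b=L-a=8/5):
  θ_2 = M₀a/EI  [x>a] = 6·(12/5)/20000 = 9/12500 rad
Superposition: θ = Σ θ_i = -7757/937500 rad ≈ -0.008274 rad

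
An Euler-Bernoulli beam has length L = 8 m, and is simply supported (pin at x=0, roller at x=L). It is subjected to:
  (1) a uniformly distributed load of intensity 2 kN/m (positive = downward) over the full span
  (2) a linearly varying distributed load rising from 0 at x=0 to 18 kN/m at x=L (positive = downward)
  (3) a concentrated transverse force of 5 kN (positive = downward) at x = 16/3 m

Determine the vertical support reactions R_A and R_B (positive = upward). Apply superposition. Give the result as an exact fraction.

Load 1 — uniform load w=2 kN/m over full span:
  R_A = wL/2 = 2·8/2 = 8 kN
  R_B = wL/2 = 2·8/2 = 8 kN
Load 2 — triangular load w₀=18 kN/m (0→w₀ over full span):
  R_A = w₀L/6 = 18·8/6 = 24 kN
  R_B = w₀L/3 = 18·8/3 = 48 kN
Load 3 — point force P=5 kN at a=16/3 m (b=L-a=8/3):
  R_A = Pb/L = 5·(8/3)/8 = 5/3 kN
  R_B = Pa/L = 5·(16/3)/8 = 10/3 kN
Superposition: R_A = 101/3 kN, R_B = 178/3 kN

R_A = 101/3 kN, R_B = 178/3 kN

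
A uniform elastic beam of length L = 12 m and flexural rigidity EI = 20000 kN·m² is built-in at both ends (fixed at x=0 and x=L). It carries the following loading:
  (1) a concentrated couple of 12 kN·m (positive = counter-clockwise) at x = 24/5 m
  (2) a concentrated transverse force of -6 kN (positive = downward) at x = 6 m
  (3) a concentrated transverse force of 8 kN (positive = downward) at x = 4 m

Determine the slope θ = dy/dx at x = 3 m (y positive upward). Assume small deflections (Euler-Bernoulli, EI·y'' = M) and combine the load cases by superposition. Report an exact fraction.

θ(3) = -17/1000000 rad

Load 1 — applied couple M₀=12 kN·m at a=24/5 m (b=L-a=36/5):
  θ_1 = (R_Ax²/2 - M_Ax)/EI  [x≤a] with R_A=36/25, M_A=36/25 = ((36/25)·3²/2 - (36/25)·3)/20000 = 27/250000 rad
Load 2 — point force P=-6 kN at a=6 m (b=L-a=6):
  θ_2 = -Pb²x(2aL-(3a+b)x)/(2L³EI)  [x≤a] = -(-6)·6²·3·(2·6·12-(3·6+6)·3)/(2·12³·20000) = 27/40000 rad
Load 3 — point force P=8 kN at a=4 m (b=L-a=8):
  θ_3 = -Pb²x(2aL-(3a+b)x)/(2L³EI)  [x≤a] = -8·8²·3·(2·4·12-(3·4+8)·3)/(2·12³·20000) = -1/1250 rad
Superposition: θ = Σ θ_i = -17/1000000 rad ≈ -0.000017 rad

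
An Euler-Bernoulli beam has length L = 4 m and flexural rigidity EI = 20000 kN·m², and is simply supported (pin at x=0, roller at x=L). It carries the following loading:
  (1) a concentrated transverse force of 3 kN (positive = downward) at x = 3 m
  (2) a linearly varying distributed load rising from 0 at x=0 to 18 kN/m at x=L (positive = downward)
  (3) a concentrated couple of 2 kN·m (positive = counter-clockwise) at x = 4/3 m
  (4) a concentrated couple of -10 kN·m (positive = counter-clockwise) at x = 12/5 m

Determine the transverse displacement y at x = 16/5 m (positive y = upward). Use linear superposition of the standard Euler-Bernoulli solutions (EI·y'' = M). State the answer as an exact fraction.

Load 1 — point force P=3 kN at a=3 m (b=L-a=1):
  y_1 = -Pa(L-x)(2Lx-a²-x²)/(6LEI)  [x>a] = -3·3·(4-(16/5))·(2·4·(16/5)-3²-(16/5)²)/(6·4·20000) = -477/5000000 m
Load 2 — triangular load w₀=18 kN/m (0→w₀ over full span):
  y_2 = -w₀x(7L⁴-10L²x²+3x⁴)/(360LEI) = -18·(16/5)·(7·4⁴-10·4²·(16/5)²+3·(16/5)⁴)/(360·4·20000) = -9144/9765625 m
Load 3 — applied couple M₀=2 kN·m at a=4/3 m (b=L-a=8/3):
  y_3 = (M₀x³/(6L)-M₀(x-a)²/2+C₁x)/EI  [x>a] with C₁=M₀(3b²-L²)/(6L)=4/9 = (2·(16/5)³/(6·4)-2·((16/5)-(4/3))²/2+(4/9)·(16/5))/20000 = 47/1406250 m
Load 4 — applied couple M₀=-10 kN·m at a=12/5 m (b=L-a=8/5):
  y_4 = (M₀x³/(6L)-M₀(x-a)²/2+C₁x)/EI  [x>a] with C₁=M₀(3b²-L²)/(6L)=52/15 = ((-10)·(16/5)³/(6·4)-(-10)·((16/5)-(12/5))²/2+(52/15)·(16/5))/20000 = 1/31250 m
Superposition: y = Σ y_i = -5435569/5625000000 m ≈ -0.000966 m

y(16/5) = -5435569/5625000000 m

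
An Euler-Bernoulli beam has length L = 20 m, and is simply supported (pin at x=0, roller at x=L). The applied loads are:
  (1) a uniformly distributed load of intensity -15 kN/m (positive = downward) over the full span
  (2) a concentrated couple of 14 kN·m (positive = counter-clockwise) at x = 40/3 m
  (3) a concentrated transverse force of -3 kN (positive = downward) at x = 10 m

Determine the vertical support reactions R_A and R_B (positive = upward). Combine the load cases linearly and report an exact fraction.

R_A = -754/5 kN, R_B = -761/5 kN

Load 1 — uniform load w=-15 kN/m over full span:
  R_A = wL/2 = (-15)·20/2 = -150 kN
  R_B = wL/2 = (-15)·20/2 = -150 kN
Load 2 — applied couple M₀=14 kN·m at a=40/3 m (b=L-a=20/3):
  R_A = M₀/L = 14/20 = 7/10 kN
  R_B = -M₀/L = -14/20 = -7/10 kN
Load 3 — point force P=-3 kN at a=10 m (b=L-a=10):
  R_A = Pb/L = (-3)·10/20 = -3/2 kN
  R_B = Pa/L = (-3)·10/20 = -3/2 kN
Superposition: R_A = -754/5 kN, R_B = -761/5 kN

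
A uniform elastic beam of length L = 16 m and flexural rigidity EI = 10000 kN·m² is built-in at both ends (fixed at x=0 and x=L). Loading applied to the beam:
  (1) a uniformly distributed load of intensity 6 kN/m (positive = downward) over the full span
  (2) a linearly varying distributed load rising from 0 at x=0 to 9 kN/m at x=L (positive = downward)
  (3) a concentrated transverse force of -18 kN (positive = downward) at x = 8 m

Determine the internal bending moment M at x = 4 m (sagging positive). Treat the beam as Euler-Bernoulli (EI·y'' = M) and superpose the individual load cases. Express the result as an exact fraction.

Load 1 — uniform load w=6 kN/m over full span:
  M_1 = wLx/2 - wL²/12 - wx²/2 = 6·16·4/2 - 6·16²/12 - 6·4²/2 = 16 kN·m
Load 2 — triangular load w₀=9 kN/m (0→w₀ over full span):
  M_2 = 3w₀Lx/20 - w₀L²/30 - w₀x³/(6L) = 3·9·16·4/20 - 9·16²/30 - 9·4³/(6·16) = 18/5 kN·m
Load 3 — point force P=-18 kN at a=8 m (b=L-a=8):
  M_3 = Pb²(3a+b)x/L³ - Pab²/L²  [x≤a] = (-18)·8²·(3·8+8)·4/16³ - (-18)·8·8²/16² = 0 kN·m
Superposition: M = Σ M_i = 98/5 kN·m ≈ 19.600000 kN·m

M(4) = 98/5 kN·m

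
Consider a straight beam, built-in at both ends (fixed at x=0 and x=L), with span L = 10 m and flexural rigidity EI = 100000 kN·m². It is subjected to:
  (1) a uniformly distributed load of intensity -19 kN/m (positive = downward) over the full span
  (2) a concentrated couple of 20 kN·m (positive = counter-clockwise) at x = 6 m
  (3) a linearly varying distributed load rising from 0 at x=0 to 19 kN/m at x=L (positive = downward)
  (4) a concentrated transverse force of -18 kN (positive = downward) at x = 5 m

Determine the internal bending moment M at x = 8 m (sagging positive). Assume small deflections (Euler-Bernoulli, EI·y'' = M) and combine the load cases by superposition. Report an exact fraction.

M(8) = 1501/150 kN·m

Load 1 — uniform load w=-19 kN/m over full span:
  M_1 = wLx/2 - wL²/12 - wx²/2 = (-19)·10·8/2 - (-19)·10²/12 - (-19)·8²/2 = 19/3 kN·m
Load 2 — applied couple M₀=20 kN·m at a=6 m (b=L-a=4):
  M_2 = R_Ax - M_A - M₀  [x>a] with R_A=72/25, M_A=32/5 = (72/25)·8 - (32/5) - 20 = -84/25 kN·m
Load 3 — triangular load w₀=19 kN/m (0→w₀ over full span):
  M_3 = 3w₀Lx/20 - w₀L²/30 - w₀x³/(6L) = 3·19·10·8/20 - 19·10²/30 - 19·8³/(6·10) = 38/15 kN·m
Load 4 — point force P=-18 kN at a=5 m (b=L-a=5):
  M_4 = Pa²(a+3b)(L-x)/L³ - Pa²b/L²  [x>a] = (-18)·5²·(5+3·5)·(10-8)/10³ - (-18)·5²·5/10² = 9/2 kN·m
Superposition: M = Σ M_i = 1501/150 kN·m ≈ 10.006667 kN·m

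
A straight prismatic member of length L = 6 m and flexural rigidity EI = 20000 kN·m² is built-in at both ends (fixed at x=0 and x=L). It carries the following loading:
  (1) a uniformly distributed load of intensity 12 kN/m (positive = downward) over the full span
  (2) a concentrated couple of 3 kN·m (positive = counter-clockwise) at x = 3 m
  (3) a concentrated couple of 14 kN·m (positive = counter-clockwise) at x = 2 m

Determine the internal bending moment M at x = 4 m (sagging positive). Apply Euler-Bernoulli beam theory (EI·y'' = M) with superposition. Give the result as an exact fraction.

Load 1 — uniform load w=12 kN/m over full span:
  M_1 = wLx/2 - wL²/12 - wx²/2 = 12·6·4/2 - 12·6²/12 - 12·4²/2 = 12 kN·m
Load 2 — applied couple M₀=3 kN·m at a=3 m (b=L-a=3):
  M_2 = R_Ax - M_A - M₀  [x>a] with R_A=3/4, M_A=3/4 = (3/4)·4 - (3/4) - 3 = -3/4 kN·m
Load 3 — applied couple M₀=14 kN·m at a=2 m (b=L-a=4):
  M_3 = R_Ax - M_A - M₀  [x>a] with R_A=28/9, M_A=0 = (28/9)·4 - 0 - 14 = -14/9 kN·m
Superposition: M = Σ M_i = 349/36 kN·m ≈ 9.694444 kN·m

M(4) = 349/36 kN·m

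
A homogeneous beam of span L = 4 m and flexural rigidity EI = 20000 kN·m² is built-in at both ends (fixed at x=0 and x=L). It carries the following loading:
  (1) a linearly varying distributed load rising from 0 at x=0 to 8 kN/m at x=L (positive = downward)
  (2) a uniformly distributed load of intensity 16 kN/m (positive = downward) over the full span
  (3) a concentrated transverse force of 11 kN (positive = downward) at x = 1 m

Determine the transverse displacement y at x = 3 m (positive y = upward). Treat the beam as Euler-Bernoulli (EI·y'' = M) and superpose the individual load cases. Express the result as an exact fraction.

y(3) = -8059/19200000 m

Load 1 — triangular load w₀=8 kN/m (0→w₀ over full span):
  y_1 = -w₀x²(L-x)²(x+2L)/(120LEI) = -8·3²·(4-3)²·(3+2·4)/(120·4·20000) = -33/400000 m
Load 2 — uniform load w=16 kN/m over full span:
  y_2 = -wx²(L-x)²/(24EI) = -16·3²·(4-3)²/(24·20000) = -3/10000 m
Load 3 — point force P=11 kN at a=1 m (b=L-a=3):
  y_3 = -Pa²(L-x)²(3bL-(3b+a)(L-x))/(6L³EI)  [x>a] = -11·1²·(4-3)²·(3·3·4-(3·3+1)·(4-3))/(6·4³·20000) = -143/3840000 m
Superposition: y = Σ y_i = -8059/19200000 m ≈ -0.000420 m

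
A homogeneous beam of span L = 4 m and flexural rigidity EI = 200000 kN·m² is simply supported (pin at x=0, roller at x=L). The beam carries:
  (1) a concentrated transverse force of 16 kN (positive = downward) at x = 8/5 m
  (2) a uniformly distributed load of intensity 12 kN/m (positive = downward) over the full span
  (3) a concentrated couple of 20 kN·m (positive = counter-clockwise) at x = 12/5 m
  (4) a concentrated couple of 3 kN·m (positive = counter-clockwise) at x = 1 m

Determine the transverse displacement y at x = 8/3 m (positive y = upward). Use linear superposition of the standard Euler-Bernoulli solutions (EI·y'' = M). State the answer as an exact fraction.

y(8/3) = -1070797/4050000000 m

Load 1 — point force P=16 kN at a=8/5 m (b=L-a=12/5):
  y_1 = -Pa(L-x)(2Lx-a²-x²)/(6LEI)  [x>a] = -16·(8/5)·(4-(8/3))·(2·4·(8/3)-(8/5)²-(8/3)²)/(6·4·200000) = -2624/31640625 m
Load 2 — uniform load w=12 kN/m over full span:
  y_2 = -wx(L³-2Lx²+x³)/(24EI) = -12·(8/3)·(4³-2·4·(8/3)²+(8/3)³)/(24·200000) = -44/253125 m
Load 3 — applied couple M₀=20 kN·m at a=12/5 m (b=L-a=8/5):
  y_3 = (M₀x³/(6L)-M₀(x-a)²/2+C₁x)/EI  [x>a] with C₁=M₀(3b²-L²)/(6L)=-104/15 = (20·(8/3)³/(6·4)-20·((8/3)-(12/5))²/2+(-104/15)·(8/3))/200000 = -43/2531250 m
Load 4 — applied couple M₀=3 kN·m at a=1 m (b=L-a=3):
  y_4 = (M₀x³/(6L)-M₀(x-a)²/2+C₁x)/EI  [x>a] with C₁=M₀(3b²-L²)/(6L)=11/8 = (3·(8/3)³/(6·4)-3·((8/3)-1)²/2+(11/8)·(8/3))/200000 = 101/10800000 m
Superposition: y = Σ y_i = -1070797/4050000000 m ≈ -0.000264 m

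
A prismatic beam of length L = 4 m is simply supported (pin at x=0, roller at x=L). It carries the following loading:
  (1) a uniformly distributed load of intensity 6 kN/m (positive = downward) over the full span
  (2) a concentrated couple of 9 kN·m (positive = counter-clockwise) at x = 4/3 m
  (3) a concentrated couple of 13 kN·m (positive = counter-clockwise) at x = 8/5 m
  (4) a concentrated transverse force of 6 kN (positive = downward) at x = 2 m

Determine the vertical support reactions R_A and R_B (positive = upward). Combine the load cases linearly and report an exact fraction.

R_A = 41/2 kN, R_B = 19/2 kN

Load 1 — uniform load w=6 kN/m over full span:
  R_A = wL/2 = 6·4/2 = 12 kN
  R_B = wL/2 = 6·4/2 = 12 kN
Load 2 — applied couple M₀=9 kN·m at a=4/3 m (b=L-a=8/3):
  R_A = M₀/L = 9/4 kN
  R_B = -M₀/L = -9/4 kN
Load 3 — applied couple M₀=13 kN·m at a=8/5 m (b=L-a=12/5):
  R_A = M₀/L = 13/4 kN
  R_B = -M₀/L = -13/4 kN
Load 4 — point force P=6 kN at a=2 m (b=L-a=2):
  R_A = Pb/L = 6·2/4 = 3 kN
  R_B = Pa/L = 6·2/4 = 3 kN
Superposition: R_A = 41/2 kN, R_B = 19/2 kN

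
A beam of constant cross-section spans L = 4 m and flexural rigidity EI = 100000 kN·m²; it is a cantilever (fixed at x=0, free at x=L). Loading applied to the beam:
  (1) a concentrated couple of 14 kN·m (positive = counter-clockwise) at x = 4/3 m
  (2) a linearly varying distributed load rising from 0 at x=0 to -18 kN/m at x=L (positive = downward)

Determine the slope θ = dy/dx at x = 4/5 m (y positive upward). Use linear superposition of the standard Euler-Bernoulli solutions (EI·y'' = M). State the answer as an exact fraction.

θ(4/5) = 5981/7812500 rad

Load 1 — applied couple M₀=14 kN·m at a=4/3 m (b=L-a=8/3):
  θ_1 = M₀x/EI  [x≤a] = 14·(4/5)/100000 = 7/62500 rad
Load 2 — triangular load w₀=-18 kN/m (0→w₀ over full span):
  θ_2 = (w₀Lx²/4-w₀L²x/3-w₀x⁴/(24L))/EI = ((-18)·4·(4/5)²/4-(-18)·4²·(4/5)/3-(-18)·(4/5)⁴/(24·4))/100000 = 2553/3906250 rad
Superposition: θ = Σ θ_i = 5981/7812500 rad ≈ 0.000766 rad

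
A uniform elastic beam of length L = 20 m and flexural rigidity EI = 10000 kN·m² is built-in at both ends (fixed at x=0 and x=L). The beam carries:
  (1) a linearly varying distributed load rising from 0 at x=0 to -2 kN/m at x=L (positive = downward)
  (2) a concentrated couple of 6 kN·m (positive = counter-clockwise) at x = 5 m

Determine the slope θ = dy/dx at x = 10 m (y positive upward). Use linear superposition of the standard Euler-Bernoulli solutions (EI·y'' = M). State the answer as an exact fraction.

θ(10) = 31/48000 rad

Load 1 — triangular load w₀=-2 kN/m (0→w₀ over full span):
  θ_1 = -w₀(2x(L-x)(L-2x)(x+2L)+x²(L-x)²)/(120LEI) = -(-2)·(2·10·(20-10)·(20-2·10)·(10+2·20)+10²·(20-10)²)/(120·20·10000) = 1/1200 rad
Load 2 — applied couple M₀=6 kN·m at a=5 m (b=L-a=15):
  θ_2 = (R_Ax²/2 - M_Ax - M₀(x-a))/EI  [x>a] with R_A=27/80, M_A=-9/8 = ((27/80)·10²/2 - (-9/8)·10 - 6·(10-5))/10000 = -3/16000 rad
Superposition: θ = Σ θ_i = 31/48000 rad ≈ 0.000646 rad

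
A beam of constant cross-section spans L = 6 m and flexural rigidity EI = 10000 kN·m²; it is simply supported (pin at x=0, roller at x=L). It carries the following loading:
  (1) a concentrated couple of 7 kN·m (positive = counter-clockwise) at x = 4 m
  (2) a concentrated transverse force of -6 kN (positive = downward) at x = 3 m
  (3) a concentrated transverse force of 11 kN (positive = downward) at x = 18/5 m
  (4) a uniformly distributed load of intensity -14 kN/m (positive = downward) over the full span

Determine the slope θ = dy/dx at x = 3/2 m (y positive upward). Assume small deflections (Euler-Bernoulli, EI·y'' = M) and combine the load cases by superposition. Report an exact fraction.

θ(3/2) = 457019/60000000 rad

Load 1 — applied couple M₀=7 kN·m at a=4 m (b=L-a=2):
  θ_1 = (M₀x²/(2L)+C₁)/EI  [x≤a] with C₁=M₀(3b²-L²)/(6L)=-14/3 = (7·(3/2)²/(2·6)+(-14/3))/10000 = -161/480000 rad
Load 2 — point force P=-6 kN at a=3 m (b=L-a=3):
  θ_2 = -Pb(L²-b²-3x²)/(6LEI)  [x≤a] = -(-6)·3·(6²-3²-3·(3/2)²)/(6·6·10000) = 81/80000 rad
Load 3 — point force P=11 kN at a=18/5 m (b=L-a=12/5):
  θ_3 = -Pb(L²-b²-3x²)/(6LEI)  [x≤a] = -11·(12/5)·(6²-(12/5)²-3·(3/2)²)/(6·6·10000) = -8613/5000000 rad
Load 4 — uniform load w=-14 kN/m over full span:
  θ_4 = -w(L³-6Lx²+4x³)/(24EI) = -(-14)·(6³-6·6·(3/2)²+4·(3/2)³)/(24·10000) = 693/80000 rad
Superposition: θ = Σ θ_i = 457019/60000000 rad ≈ 0.007617 rad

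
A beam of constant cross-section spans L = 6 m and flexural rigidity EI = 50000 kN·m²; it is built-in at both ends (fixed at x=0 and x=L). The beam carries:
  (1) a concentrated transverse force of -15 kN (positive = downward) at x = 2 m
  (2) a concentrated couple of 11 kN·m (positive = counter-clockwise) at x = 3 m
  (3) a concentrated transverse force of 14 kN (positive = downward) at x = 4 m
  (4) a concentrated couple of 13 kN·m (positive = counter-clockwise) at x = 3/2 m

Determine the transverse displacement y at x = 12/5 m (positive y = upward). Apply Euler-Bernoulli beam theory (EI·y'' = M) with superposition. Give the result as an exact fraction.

y(12/5) = 27569/150000000 m

Load 1 — point force P=-15 kN at a=2 m (b=L-a=4):
  y_1 = -Pa²(L-x)²(3bL-(3b+a)(L-x))/(6L³EI)  [x>a] = -(-15)·2²·(6-(12/5))²·(3·4·6-(3·4+2)·(6-(12/5)))/(6·6³·50000) = 81/312500 m
Load 2 — applied couple M₀=11 kN·m at a=3 m (b=L-a=3):
  y_2 = (R_Ax³/6 - M_Ax²/2)/EI  [x≤a] with R_A=11/4, M_A=11/4 = ((11/4)·(12/5)³/6 - (11/4)·(12/5)²/2)/50000 = -99/3125000 m
Load 3 — point force P=14 kN at a=4 m (b=L-a=2):
  y_3 = -Pb²x²(3aL-(3a+b)x)/(6L³EI)  [x≤a] = -14·2²·(12/5)²·(3·4·6-(3·4+2)·(12/5))/(6·6³·50000) = -224/1171875 m
Load 4 — applied couple M₀=13 kN·m at a=3/2 m (b=L-a=9/2):
  y_4 = (R_Ax³/6 - M_Ax²/2 - M₀(x-a)²/2)/EI  [x>a] with R_A=39/16, M_A=-39/16 = ((39/16)·(12/5)³/6 - (-39/16)·(12/5)²/2 - 13·((12/5)-(3/2))²/2)/50000 = 7371/50000000 m
Superposition: y = Σ y_i = 27569/150000000 m ≈ 0.000184 m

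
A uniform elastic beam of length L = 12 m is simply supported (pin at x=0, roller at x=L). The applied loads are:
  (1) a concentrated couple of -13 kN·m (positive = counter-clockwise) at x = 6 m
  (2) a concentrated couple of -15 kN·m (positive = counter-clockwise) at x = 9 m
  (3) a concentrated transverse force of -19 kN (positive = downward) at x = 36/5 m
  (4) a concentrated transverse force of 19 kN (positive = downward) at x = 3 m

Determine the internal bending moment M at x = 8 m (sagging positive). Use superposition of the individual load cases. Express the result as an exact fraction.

M(8) = -484/15 kN·m

Load 1 — applied couple M₀=-13 kN·m at a=6 m (b=L-a=6):
  M_1 = M₀x/L - M₀  [x>a] = (-13)·8/12 - (-13) = 13/3 kN·m
Load 2 — applied couple M₀=-15 kN·m at a=9 m (b=L-a=3):
  M_2 = M₀x/L  [x≤a] = (-15)·8/12 = -10 kN·m
Load 3 — point force P=-19 kN at a=36/5 m (b=L-a=24/5):
  M_3 = Pa(L-x)/L  [x>a] = (-19)·(36/5)·(12-8)/12 = -228/5 kN·m
Load 4 — point force P=19 kN at a=3 m (b=L-a=9):
  M_4 = Pa(L-x)/L  [x>a] = 19·3·(12-8)/12 = 19 kN·m
Superposition: M = Σ M_i = -484/15 kN·m ≈ -32.266667 kN·m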